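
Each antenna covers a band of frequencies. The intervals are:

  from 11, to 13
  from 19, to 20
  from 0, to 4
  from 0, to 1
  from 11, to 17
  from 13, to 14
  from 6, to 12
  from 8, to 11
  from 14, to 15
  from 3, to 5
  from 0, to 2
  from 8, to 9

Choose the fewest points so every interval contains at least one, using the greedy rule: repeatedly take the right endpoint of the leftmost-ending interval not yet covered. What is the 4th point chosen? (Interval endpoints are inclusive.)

13

Process intervals by earliest right end; each time one isn't hit yet, stab at its right endpoint.
By right end: [0,1]  [0,2]  [0,4]  [3,5]  [8,9]  [8,11]  [6,12]  [11,13]  [13,14]  [14,15]  [11,17]  [19,20]
[0,1] uncovered → point at 1; [3,5] uncovered → point at 5; [8,9] uncovered → point at 9; [11,13] uncovered → point at 13; [14,15] uncovered → point at 15; [19,20] uncovered → point at 20.
Points: 1, 5, 9, 13, 15, 20 (6 total).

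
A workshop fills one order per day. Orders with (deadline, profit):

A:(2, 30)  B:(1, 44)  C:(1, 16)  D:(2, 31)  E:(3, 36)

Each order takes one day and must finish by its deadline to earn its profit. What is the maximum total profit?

Sort by profit descending; place each in the latest free slot ≤ its deadline.
By profit: B(d1,44), E(d3,36), D(d2,31), A(d2,30), C(d1,16)
B→slot 1; E→slot 3; D→slot 2; A skipped; C skipped.
Profit = 44 + 31 + 36 = 111

111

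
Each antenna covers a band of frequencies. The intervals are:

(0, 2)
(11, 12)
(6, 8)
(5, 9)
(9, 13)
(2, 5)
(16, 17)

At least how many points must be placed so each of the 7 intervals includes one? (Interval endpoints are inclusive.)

4

Process intervals by earliest right end; each time one isn't hit yet, stab at its right endpoint.
By right end: [0,2]  [2,5]  [6,8]  [5,9]  [11,12]  [9,13]  [16,17]
[0,2] uncovered → point at 2; [6,8] uncovered → point at 8; [11,12] uncovered → point at 12; [16,17] uncovered → point at 17.
Points: 2, 8, 12, 17 (4 total).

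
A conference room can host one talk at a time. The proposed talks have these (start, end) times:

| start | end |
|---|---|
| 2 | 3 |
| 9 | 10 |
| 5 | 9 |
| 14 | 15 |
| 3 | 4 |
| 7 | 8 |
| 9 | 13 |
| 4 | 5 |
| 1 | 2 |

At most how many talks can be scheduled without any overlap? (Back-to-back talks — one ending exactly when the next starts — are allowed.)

7

Order by finish time; keep every interval that doesn't clash with the previous kept one.
Sorted by end: (1,2)  (2,3)  (3,4)  (4,5)  (7,8)  (5,9)  (9,10)  (9,13)  (14,15)
take (1,2); take (2,3); take (3,4); take (4,5); take (7,8); take (9,10); take (14,15).
Selected 7 talks.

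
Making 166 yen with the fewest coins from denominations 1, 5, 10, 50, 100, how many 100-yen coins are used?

1

166 = 1×100 + 1×50 + 1×10 + 1×5 + 1×1
Count of 100: 1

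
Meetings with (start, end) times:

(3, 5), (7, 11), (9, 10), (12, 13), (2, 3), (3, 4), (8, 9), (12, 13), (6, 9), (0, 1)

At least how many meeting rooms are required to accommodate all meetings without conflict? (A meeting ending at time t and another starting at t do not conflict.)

3

Events (time:±→running): 0:+→1 1:-→0 2:+→1 3:-→0 3:+→1 3:+→2 4:-→1 5:-→0 6:+→1 7:+→2 8:+→3 … peak 3.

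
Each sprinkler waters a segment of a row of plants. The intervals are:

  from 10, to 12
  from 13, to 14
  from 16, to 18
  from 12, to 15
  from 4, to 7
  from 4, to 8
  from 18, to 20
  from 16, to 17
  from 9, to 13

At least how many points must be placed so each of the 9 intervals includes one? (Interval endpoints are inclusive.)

5

Sort by right endpoint; whenever an interval is uncovered, place a point at its right end.
By right end: [4,7]  [4,8]  [10,12]  [9,13]  [13,14]  [12,15]  [16,17]  [16,18]  [18,20]
[4,7] uncovered → point at 7; [10,12] uncovered → point at 12; [13,14] uncovered → point at 14; [16,17] uncovered → point at 17; [18,20] uncovered → point at 20.
Points: 7, 12, 14, 17, 20 (5 total).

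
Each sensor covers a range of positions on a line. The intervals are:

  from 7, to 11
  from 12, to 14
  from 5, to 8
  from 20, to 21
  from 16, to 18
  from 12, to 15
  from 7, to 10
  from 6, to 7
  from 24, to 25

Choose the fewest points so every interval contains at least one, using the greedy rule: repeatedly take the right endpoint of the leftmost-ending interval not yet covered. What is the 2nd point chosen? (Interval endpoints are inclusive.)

By right end: [6,7]  [5,8]  [7,10]  [7,11]  [12,14]  [12,15]  [16,18]  [20,21]  [24,25]
[6,7] uncovered → point at 7; [12,14] uncovered → point at 14; [16,18] uncovered → point at 18; [20,21] uncovered → point at 21; [24,25] uncovered → point at 25.
Points: 7, 14, 18, 21, 25 (5 total).

14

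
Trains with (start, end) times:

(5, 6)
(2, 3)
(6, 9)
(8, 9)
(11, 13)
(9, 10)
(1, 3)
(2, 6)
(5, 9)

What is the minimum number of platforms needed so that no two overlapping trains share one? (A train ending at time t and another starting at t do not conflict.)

3

starts: [1, 2, 2, 5, 5, 6, 8, 9, 11]
ends:   [3, 3, 6, 6, 9, 9, 9, 10, 13]
s1→1 s2→2 s2→3  — peak 3.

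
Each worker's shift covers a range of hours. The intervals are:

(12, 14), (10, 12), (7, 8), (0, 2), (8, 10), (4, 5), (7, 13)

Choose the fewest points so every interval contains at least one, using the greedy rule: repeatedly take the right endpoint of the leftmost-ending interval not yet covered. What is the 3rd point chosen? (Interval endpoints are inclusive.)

Sort by right endpoint; whenever an interval is uncovered, place a point at its right end.
Sorted: [0,2] [4,5] [7,8] [8,10] [10,12] [7,13] [12,14]
{[0,2]} hit by 2; {[4,5]} hit by 5; {[7,8],[8,10]} hit by 8; {[10,12],[7,13],[12,14]} hit by 12.
Points: 2, 5, 8, 12 (4 total).

8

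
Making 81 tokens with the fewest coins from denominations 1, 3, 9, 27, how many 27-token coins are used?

3

Use the largest denomination that fits, subtract, and repeat.
81 − 3×27→0
Count of 27: 3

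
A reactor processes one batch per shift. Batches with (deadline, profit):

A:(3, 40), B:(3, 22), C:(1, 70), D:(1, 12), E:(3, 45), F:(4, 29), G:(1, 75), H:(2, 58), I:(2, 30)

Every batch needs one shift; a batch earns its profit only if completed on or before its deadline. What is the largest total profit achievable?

By profit: G(d1,75), C(d1,70), H(d2,58), E(d3,45), A(d3,40), I(d2,30), F(d4,29), B(d3,22), D(d1,12)
G→slot 1; C skipped; H→slot 2; E→slot 3; A skipped; I skipped; F→slot 4; B skipped; D skipped.
Profit = 75 + 58 + 45 + 29 = 207

207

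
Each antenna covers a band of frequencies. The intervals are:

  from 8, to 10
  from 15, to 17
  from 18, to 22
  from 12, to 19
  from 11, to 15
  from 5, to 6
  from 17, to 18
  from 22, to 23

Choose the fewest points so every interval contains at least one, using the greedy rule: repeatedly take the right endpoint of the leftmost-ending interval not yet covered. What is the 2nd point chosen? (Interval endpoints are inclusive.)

10

Sorted: [5,6] [8,10] [11,15] [15,17] [17,18] [12,19] [18,22] [22,23]
{[5,6]} hit by 6; {[8,10]} hit by 10; {[11,15],[15,17]} hit by 15; {[17,18],[12,19],[18,22]} hit by 18; {[22,23]} hit by 23.
Points: 6, 10, 15, 18, 23 (5 total).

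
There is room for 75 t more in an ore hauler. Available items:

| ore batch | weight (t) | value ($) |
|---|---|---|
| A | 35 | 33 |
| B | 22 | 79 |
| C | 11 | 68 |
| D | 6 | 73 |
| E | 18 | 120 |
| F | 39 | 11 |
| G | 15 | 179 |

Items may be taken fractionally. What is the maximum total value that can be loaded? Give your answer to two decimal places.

521.83

Order: D (73/6=12.17) > G (179/15=11.93) > E (120/18=6.67) > C (68/11=6.18) > B (79/22=3.59) > A (33/35=0.94) > F (11/39=0.28)
Fill: take D (6 @ 73) → take G (15 @ 179) → take E (18 @ 120) → take C (11 @ 68) → take B (22 @ 79) → take 3/35 of A → 2.83; 75/75 used.
Total value = 521.83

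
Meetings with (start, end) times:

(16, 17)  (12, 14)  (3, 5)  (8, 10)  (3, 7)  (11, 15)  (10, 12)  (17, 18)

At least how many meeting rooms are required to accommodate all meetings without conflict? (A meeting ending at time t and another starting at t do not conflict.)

Count concurrent intervals with a sweep; the peak is the room count.
starts: [3, 3, 8, 10, 11, 12, 16, 17]
ends:   [5, 7, 10, 12, 14, 15, 17, 18]
s3→1 s3→2  — peak 2.

2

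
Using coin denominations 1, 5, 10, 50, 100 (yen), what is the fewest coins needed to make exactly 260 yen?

Use the largest denomination that fits, subtract, and repeat.
260 − 2×100→60 − 1×50→10 − 1×10→0
Total coins = 2 + 1 + 1 = 4

4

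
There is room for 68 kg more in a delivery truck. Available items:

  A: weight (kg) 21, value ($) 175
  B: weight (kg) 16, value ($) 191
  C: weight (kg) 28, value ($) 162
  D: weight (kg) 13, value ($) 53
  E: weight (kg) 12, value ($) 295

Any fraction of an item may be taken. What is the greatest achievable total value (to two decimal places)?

770.93

Order: E (295/12=24.58) > B (191/16=11.94) > A (175/21=8.33) > C (162/28=5.79) > D (53/13=4.08)
Fill: take E (12 @ 295) → take B (16 @ 191) → take A (21 @ 175) → take 19/28 of C → 109.93; 68/68 used.
Total value = 770.93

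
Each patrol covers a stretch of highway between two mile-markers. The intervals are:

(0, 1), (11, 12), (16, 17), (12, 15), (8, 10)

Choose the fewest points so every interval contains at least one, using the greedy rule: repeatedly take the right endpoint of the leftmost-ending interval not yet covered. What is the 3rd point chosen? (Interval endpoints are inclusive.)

Process intervals by earliest right end; each time one isn't hit yet, stab at its right endpoint.
By right end: [0,1]  [8,10]  [11,12]  [12,15]  [16,17]
[0,1] uncovered → point at 1; [8,10] uncovered → point at 10; [11,12] uncovered → point at 12; [16,17] uncovered → point at 17.
Points: 1, 10, 12, 17 (4 total).

12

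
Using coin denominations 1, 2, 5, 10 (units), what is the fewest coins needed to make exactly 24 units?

Greedy: take as many of the largest coin as possible, then repeat with the remainder.
24 − 2×10→4 − 2×2→0
Total coins = 2 + 2 = 4

4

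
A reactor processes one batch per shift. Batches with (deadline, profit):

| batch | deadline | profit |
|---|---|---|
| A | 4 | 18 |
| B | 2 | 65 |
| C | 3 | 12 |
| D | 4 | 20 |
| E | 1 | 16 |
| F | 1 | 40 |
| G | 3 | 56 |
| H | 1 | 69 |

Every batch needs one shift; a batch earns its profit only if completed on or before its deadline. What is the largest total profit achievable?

210

Sort by profit descending; place each in the latest free slot ≤ its deadline.
Profit order: H=69 B=65 G=56 F=40 D=20 A=18 E=16 C=12
Assign: H→slot 1, B→slot 2, G→slot 3, F skipped, D→slot 4, A skipped, E skipped, C skipped.
Slots: [1:H] [2:B] [3:G] [4:D]
Profit = 69 + 65 + 56 + 20 = 210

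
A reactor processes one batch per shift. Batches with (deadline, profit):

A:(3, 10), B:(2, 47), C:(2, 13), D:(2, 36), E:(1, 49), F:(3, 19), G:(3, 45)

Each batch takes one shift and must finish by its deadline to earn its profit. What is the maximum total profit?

Take jobs in profit order; each goes to the latest open slot no later than its deadline.
Profit order: E=49 B=47 G=45 D=36 F=19 C=13 A=10
Assign: E→slot 1, B→slot 2, G→slot 3, D skipped, F skipped, C skipped, A skipped.
Slots: [1:E] [2:B] [3:G]
Profit = 49 + 47 + 45 = 141

141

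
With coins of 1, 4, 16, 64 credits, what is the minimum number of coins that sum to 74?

Use the largest denomination that fits, subtract, and repeat.
74 − 1×64→10 − 2×4→2 − 2×1→0
Total coins = 1 + 2 + 2 = 5

5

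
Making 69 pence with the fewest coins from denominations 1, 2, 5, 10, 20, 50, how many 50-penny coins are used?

1

Use the largest denomination that fits, subtract, and repeat.
69 = 1×50 + 1×10 + 1×5 + 2×2
Count of 50: 1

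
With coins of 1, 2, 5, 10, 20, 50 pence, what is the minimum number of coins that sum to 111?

4

111 − 2×50→11 − 1×10→1 − 1×1→0
Total coins = 2 + 1 + 1 = 4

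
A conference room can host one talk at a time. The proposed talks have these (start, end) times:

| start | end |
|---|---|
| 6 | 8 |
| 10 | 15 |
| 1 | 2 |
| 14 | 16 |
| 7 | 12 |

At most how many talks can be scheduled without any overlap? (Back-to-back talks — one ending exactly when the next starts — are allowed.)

3

Sort by end time and greedily take each interval whose start is ≥ the last chosen end.
By end time: (1,2), (6,8), (7,12), (10,15), (14,16).
Pick (1,2); next start ≥ 2 → (6,8); next start ≥ 8 → (10,15).
Selected 3 talks.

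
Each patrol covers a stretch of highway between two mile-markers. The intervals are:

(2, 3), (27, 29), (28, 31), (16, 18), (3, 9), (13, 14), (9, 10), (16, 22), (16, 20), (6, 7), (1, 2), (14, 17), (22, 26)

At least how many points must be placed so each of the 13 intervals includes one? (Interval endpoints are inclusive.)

Sort by right endpoint; whenever an interval is uncovered, place a point at its right end.
By right end: [1,2]  [2,3]  [6,7]  [3,9]  [9,10]  [13,14]  [14,17]  [16,18]  [16,20]  [16,22]  [22,26]  [27,29]  [28,31]
[1,2] uncovered → point at 2; [6,7] uncovered → point at 7; [9,10] uncovered → point at 10; [13,14] uncovered → point at 14; [16,18] uncovered → point at 18; [22,26] uncovered → point at 26; [27,29] uncovered → point at 29.
Points: 2, 7, 10, 14, 18, 26, 29 (7 total).

7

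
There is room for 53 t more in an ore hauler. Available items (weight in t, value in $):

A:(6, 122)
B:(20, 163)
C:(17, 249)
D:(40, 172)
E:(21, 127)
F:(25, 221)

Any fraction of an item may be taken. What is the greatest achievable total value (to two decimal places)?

Ratios (sorted): A 20.33, C 14.65, F 8.84, B 8.15, E 6.05, D 4.30
take A (6 @ 122); take C (17 @ 249); take F (25 @ 221); take 5/20 of B → 40.75. Capacity used 53/53.
Total value = 632.75

632.75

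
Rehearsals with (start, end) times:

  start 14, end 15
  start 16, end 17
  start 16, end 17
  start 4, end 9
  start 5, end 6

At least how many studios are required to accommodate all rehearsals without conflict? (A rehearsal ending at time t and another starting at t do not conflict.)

Events (time:±→running): 4:+→1 5:+→2 … peak 2.

2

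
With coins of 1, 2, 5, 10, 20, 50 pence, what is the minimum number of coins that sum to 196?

7

Use the largest denomination that fits, subtract, and repeat.
196 − 3×50→46 − 2×20→6 − 1×5→1 − 1×1→0
Total coins = 3 + 2 + 1 + 1 = 7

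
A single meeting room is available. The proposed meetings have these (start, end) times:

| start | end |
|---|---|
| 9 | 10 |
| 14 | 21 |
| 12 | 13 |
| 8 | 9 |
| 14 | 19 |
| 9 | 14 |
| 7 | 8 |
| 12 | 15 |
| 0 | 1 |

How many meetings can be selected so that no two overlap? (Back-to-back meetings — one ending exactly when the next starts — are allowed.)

6

By end time: (0,1), (7,8), (8,9), (9,10), (12,13), (9,14), (12,15), (14,19), (14,21).
Pick (0,1); next start ≥ 1 → (7,8); next start ≥ 8 → (8,9); next start ≥ 9 → (9,10); next start ≥ 10 → (12,13); next start ≥ 13 → (14,19).
Selected 6 meetings.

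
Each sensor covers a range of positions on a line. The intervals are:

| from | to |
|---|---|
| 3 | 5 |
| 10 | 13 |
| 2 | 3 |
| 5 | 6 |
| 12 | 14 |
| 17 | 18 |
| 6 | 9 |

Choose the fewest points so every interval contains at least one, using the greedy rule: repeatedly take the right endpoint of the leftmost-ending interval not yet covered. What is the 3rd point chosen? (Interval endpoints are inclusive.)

13

Process intervals by earliest right end; each time one isn't hit yet, stab at its right endpoint.
By right end: [2,3]  [3,5]  [5,6]  [6,9]  [10,13]  [12,14]  [17,18]
[2,3] uncovered → point at 3; [5,6] uncovered → point at 6; [10,13] uncovered → point at 13; [17,18] uncovered → point at 18.
Points: 3, 6, 13, 18 (4 total).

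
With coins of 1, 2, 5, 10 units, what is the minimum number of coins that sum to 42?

5

42 − 4×10→2 − 1×2→0
Total coins = 4 + 1 = 5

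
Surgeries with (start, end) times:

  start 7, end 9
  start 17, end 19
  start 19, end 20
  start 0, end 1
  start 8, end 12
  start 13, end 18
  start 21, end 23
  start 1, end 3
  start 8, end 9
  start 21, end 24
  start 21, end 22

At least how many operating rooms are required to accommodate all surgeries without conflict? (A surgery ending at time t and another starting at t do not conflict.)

3

The answer is the maximum number of intervals overlapping at any instant.
Events (time:±→running): 0:+→1 1:-→0 1:+→1 3:-→0 7:+→1 8:+→2 8:+→3 … peak 3.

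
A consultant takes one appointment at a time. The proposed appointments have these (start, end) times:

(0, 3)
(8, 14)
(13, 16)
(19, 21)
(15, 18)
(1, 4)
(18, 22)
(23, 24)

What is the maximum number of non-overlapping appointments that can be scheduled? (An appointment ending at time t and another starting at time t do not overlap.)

Sorted by end: (0,3)  (1,4)  (8,14)  (13,16)  (15,18)  (19,21)  (18,22)  (23,24)
take (0,3); take (8,14); skip (13,16); take (15,18); take (19,21); take (23,24).
Selected 5 appointments.

5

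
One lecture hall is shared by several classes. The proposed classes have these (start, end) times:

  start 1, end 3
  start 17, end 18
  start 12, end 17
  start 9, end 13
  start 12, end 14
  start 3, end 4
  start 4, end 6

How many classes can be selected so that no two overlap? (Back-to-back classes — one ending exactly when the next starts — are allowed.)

Sort by end time and greedily take each interval whose start is ≥ the last chosen end.
Sorted by end: (1,3)  (3,4)  (4,6)  (9,13)  (12,14)  (12,17)  (17,18)
take (1,3); take (3,4); take (4,6); take (9,13); take (17,18).
Selected 5 classes.

5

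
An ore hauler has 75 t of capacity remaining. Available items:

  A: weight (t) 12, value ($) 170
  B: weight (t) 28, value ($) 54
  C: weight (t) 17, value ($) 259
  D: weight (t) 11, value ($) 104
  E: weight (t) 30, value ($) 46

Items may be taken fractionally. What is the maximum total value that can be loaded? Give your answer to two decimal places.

Greedy by value/weight ratio, highest first.
Ratios (sorted): C 15.24, A 14.17, D 9.45, B 1.93, E 1.53
take C (17 @ 259); take A (12 @ 170); take D (11 @ 104); take B (28 @ 54); take 7/30 of E → 10.73. Capacity used 75/75.
Total value = 597.73

597.73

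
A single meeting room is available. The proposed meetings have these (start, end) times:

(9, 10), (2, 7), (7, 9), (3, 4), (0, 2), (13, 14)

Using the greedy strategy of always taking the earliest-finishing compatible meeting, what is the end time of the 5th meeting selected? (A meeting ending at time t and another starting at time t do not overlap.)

By end time: (0,2), (3,4), (2,7), (7,9), (9,10), (13,14).
Pick (0,2); next start ≥ 2 → (3,4); next start ≥ 4 → (7,9); next start ≥ 9 → (9,10); next start ≥ 10 → (13,14).
Selected: (0,2) (3,4) (7,9) (9,10) (13,14)

14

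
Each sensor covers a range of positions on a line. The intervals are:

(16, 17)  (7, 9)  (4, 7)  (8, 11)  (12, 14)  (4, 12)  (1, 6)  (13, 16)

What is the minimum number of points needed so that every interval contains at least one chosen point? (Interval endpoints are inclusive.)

4

Sort by right endpoint; whenever an interval is uncovered, place a point at its right end.
Sorted: [1,6] [4,7] [7,9] [8,11] [4,12] [12,14] [13,16] [16,17]
{[1,6],[4,7]} hit by 6; {[7,9],[8,11],[4,12]} hit by 9; {[12,14],[13,16]} hit by 14; {[16,17]} hit by 17.
Points: 6, 9, 14, 17 (4 total).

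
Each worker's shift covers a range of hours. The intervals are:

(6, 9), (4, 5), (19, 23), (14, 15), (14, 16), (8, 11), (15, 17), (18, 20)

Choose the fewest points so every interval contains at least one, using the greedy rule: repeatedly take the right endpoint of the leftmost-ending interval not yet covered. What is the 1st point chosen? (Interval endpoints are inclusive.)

By right end: [4,5]  [6,9]  [8,11]  [14,15]  [14,16]  [15,17]  [18,20]  [19,23]
[4,5] uncovered → point at 5; [6,9] uncovered → point at 9; [14,15] uncovered → point at 15; [18,20] uncovered → point at 20.
Points: 5, 9, 15, 20 (4 total).

5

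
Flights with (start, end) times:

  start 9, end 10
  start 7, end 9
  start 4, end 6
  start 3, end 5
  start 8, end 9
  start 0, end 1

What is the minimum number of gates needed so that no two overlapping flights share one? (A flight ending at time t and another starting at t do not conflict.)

2

Count concurrent intervals with a sweep; the peak is the room count.
starts: [0, 3, 4, 7, 8, 9]
ends:   [1, 5, 6, 9, 9, 10]
s0→1 e1→0 s3→1 s4→2  — peak 2.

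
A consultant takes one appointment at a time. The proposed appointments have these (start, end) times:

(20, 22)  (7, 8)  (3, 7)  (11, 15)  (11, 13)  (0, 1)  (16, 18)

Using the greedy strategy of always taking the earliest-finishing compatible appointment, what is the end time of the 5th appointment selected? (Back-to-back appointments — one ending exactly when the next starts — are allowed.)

Greedy by earliest finish: after sorting by end time, pick each interval compatible with the last pick.
By end time: (0,1), (3,7), (7,8), (11,13), (11,15), (16,18), (20,22).
Pick (0,1); next start ≥ 1 → (3,7); next start ≥ 7 → (7,8); next start ≥ 8 → (11,13); next start ≥ 13 → (16,18); next start ≥ 18 → (20,22).
Selected: (0,1) (3,7) (7,8) (11,13) (16,18) (20,22)

18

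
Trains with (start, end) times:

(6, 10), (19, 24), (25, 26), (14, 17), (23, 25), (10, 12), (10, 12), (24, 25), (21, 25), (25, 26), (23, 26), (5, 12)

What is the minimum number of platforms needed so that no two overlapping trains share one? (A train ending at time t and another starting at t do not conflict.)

The answer is the maximum number of intervals overlapping at any instant.
Events (time:±→running): 5:+→1 6:+→2 10:-→1 10:+→2 10:+→3 12:-→2 12:-→1 12:-→0 14:+→1 17:-→0 19:+→1 21:+→2 23:+→3 23:+→4 … peak 4.

4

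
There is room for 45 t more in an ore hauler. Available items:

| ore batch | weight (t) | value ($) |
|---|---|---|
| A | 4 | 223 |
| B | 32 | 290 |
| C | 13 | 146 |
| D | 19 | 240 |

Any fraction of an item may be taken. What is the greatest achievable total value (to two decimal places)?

690.56

Greedy by value/weight ratio, highest first.
Ratios (sorted): A 55.75, D 12.63, C 11.23, B 9.06
take A (4 @ 223); take D (19 @ 240); take C (13 @ 146); take 9/32 of B → 81.56. Capacity used 45/45.
Total value = 690.56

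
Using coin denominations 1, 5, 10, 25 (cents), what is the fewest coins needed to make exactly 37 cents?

37 − 1×25→12 − 1×10→2 − 2×1→0
Total coins = 1 + 1 + 2 = 4

4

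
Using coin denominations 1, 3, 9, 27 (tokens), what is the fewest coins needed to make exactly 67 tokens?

5

Use the largest denomination that fits, subtract, and repeat.
67 = 2×27 + 1×9 + 1×3 + 1×1
Total coins = 2 + 1 + 1 + 1 = 5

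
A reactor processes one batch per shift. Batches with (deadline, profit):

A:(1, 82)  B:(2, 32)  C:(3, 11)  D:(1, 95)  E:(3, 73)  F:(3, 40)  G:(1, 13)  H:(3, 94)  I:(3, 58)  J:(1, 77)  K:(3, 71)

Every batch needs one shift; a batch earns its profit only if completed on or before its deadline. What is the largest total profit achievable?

262

Profit order: D=95 H=94 A=82 J=77 E=73 K=71 I=58 F=40 B=32 G=13 C=11
Assign: D→slot 1, H→slot 3, A skipped, J skipped, E→slot 2, K skipped, I skipped, F skipped, B skipped, G skipped, C skipped.
Slots: [1:D] [2:E] [3:H]
Profit = 95 + 73 + 94 = 262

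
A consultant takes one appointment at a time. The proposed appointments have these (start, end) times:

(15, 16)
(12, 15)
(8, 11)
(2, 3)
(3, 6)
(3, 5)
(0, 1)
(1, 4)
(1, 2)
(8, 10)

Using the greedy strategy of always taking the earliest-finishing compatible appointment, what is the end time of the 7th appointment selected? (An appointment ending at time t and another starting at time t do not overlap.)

16

Greedy by earliest finish: after sorting by end time, pick each interval compatible with the last pick.
Sorted by end: (0,1)  (1,2)  (2,3)  (1,4)  (3,5)  (3,6)  (8,10)  (8,11)  (12,15)  (15,16)
take (0,1); take (1,2); take (2,3); skip (1,4); take (3,5); skip (3,6); take (8,10); take (12,15); take (15,16).
Selected: (0,1) (1,2) (2,3) (3,5) (8,10) (12,15) (15,16)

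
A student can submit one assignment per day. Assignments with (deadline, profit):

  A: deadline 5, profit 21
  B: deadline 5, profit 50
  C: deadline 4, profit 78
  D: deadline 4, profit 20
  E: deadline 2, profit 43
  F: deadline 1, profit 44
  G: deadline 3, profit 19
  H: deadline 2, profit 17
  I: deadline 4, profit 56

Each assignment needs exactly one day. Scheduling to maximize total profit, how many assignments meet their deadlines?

5

By profit: C(d4,78), I(d4,56), B(d5,50), F(d1,44), E(d2,43), A(d5,21), D(d4,20), G(d3,19), H(d2,17)
C→slot 4; I→slot 3; B→slot 5; F→slot 1; E→slot 2; A skipped; D skipped; G skipped; H skipped.
5 of 9 scheduled.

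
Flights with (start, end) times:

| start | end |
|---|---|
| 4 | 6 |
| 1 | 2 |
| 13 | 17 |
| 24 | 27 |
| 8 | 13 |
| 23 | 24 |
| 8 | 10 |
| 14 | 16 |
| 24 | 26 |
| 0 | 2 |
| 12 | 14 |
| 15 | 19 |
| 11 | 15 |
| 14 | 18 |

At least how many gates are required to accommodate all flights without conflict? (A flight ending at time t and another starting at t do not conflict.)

The answer is the maximum number of intervals overlapping at any instant.
Events (time:±→running): 0:+→1 1:+→2 2:-→1 2:-→0 4:+→1 6:-→0 8:+→1 8:+→2 10:-→1 11:+→2 12:+→3 13:-→2 13:+→3 14:-→2 14:+→3 14:+→4 … peak 4.

4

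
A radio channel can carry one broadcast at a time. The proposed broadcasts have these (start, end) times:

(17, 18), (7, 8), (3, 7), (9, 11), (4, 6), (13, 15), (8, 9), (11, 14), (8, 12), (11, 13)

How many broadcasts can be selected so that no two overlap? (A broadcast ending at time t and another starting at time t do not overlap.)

Sorted by end: (4,6)  (3,7)  (7,8)  (8,9)  (9,11)  (8,12)  (11,13)  (11,14)  (13,15)  (17,18)
take (4,6); skip (3,7); take (7,8); take (8,9); take (9,11); skip (8,12); take (11,13); take (13,15); take (17,18).
Selected 7 broadcasts.

7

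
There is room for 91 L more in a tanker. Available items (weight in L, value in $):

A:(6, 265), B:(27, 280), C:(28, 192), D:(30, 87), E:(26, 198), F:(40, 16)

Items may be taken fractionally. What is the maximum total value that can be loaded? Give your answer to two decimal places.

946.60

Ratios (sorted): A 44.17, B 10.37, E 7.62, C 6.86, D 2.90, F 0.40
take A (6 @ 265); take B (27 @ 280); take E (26 @ 198); take C (28 @ 192); take 4/30 of D → 11.60. Capacity used 91/91.
Total value = 946.60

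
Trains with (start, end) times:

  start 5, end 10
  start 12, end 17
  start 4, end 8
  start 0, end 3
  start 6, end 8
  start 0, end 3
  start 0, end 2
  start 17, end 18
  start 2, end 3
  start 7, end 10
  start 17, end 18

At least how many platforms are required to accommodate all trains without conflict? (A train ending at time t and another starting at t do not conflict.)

4

starts: [0, 0, 0, 2, 4, 5, 6, 7, 12, 17, 17]
ends:   [2, 3, 3, 3, 8, 8, 10, 10, 17, 18, 18]
s0→1 s0→2 s0→3 e2→2 s2→3 e3→2 e3→1 e3→0 s4→1 s5→2 s6→3 s7→4  — peak 4.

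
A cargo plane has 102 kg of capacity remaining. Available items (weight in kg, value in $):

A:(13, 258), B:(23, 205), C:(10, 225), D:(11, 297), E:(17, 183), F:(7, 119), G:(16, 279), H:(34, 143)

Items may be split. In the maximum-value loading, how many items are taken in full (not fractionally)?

Sort by value per unit weight and fill in that order.
Ratios (sorted): D 27.00, C 22.50, A 19.85, G 17.44, F 17.00, E 10.76, B 8.91, H 4.21
take D (11 @ 297); take C (10 @ 225); take A (13 @ 258); take G (16 @ 279); take F (7 @ 119); take E (17 @ 183); take B (23 @ 205); take 5/34 of H → 21.03. Capacity used 102/102.
7 item(s) taken whole; one partial (take 5/34 of H).

7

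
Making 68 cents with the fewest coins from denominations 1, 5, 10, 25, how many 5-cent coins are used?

1

Greedy: take as many of the largest coin as possible, then repeat with the remainder.
68 = 2×25 + 1×10 + 1×5 + 3×1
Count of 5: 1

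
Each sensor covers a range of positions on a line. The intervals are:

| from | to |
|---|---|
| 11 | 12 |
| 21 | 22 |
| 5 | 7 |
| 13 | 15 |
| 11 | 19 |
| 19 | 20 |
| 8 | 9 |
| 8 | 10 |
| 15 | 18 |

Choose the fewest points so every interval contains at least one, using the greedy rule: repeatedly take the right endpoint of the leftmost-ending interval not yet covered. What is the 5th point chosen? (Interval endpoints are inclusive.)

Sort by right endpoint; whenever an interval is uncovered, place a point at its right end.
Sorted: [5,7] [8,9] [8,10] [11,12] [13,15] [15,18] [11,19] [19,20] [21,22]
{[5,7]} hit by 7; {[8,9],[8,10]} hit by 9; {[11,12]} hit by 12; {[13,15],[15,18],[11,19]} hit by 15; {[19,20]} hit by 20; {[21,22]} hit by 22.
Points: 7, 9, 12, 15, 20, 22 (6 total).

20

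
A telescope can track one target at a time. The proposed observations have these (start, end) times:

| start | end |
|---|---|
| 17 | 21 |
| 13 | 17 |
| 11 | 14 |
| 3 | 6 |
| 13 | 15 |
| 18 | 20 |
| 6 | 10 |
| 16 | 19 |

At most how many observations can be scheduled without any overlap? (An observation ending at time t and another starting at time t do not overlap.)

4

Greedy by earliest finish: after sorting by end time, pick each interval compatible with the last pick.
By end time: (3,6), (6,10), (11,14), (13,15), (13,17), (16,19), (18,20), (17,21).
Pick (3,6); next start ≥ 6 → (6,10); next start ≥ 10 → (11,14); next start ≥ 14 → (16,19).
Selected 4 observations.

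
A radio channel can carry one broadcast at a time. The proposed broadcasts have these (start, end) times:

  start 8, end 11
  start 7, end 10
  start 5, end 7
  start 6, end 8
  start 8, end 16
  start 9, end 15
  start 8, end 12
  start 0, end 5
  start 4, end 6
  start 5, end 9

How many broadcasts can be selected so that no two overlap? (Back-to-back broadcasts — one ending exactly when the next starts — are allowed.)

Sort by end time and greedily take each interval whose start is ≥ the last chosen end.
By end time: (0,5), (4,6), (5,7), (6,8), (5,9), (7,10), (8,11), (8,12), (9,15), (8,16).
Pick (0,5); next start ≥ 5 → (5,7); next start ≥ 7 → (7,10).
Selected 3 broadcasts.

3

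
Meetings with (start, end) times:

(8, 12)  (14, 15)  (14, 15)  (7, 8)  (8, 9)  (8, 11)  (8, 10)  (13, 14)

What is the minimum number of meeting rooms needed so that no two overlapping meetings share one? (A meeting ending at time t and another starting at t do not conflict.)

Count concurrent intervals with a sweep; the peak is the room count.
starts: [7, 8, 8, 8, 8, 13, 14, 14]
ends:   [8, 9, 10, 11, 12, 14, 15, 15]
s7→1 e8→0 s8→1 s8→2 s8→3 s8→4  — peak 4.

4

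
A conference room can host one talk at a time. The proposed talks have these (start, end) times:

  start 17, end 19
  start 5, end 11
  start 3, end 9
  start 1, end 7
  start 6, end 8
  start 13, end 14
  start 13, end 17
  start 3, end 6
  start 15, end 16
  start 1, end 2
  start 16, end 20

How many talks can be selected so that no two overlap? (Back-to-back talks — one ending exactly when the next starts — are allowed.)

Greedy by earliest finish: after sorting by end time, pick each interval compatible with the last pick.
By end time: (1,2), (3,6), (1,7), (6,8), (3,9), (5,11), (13,14), (15,16), (13,17), (17,19), (16,20).
Pick (1,2); next start ≥ 2 → (3,6); next start ≥ 6 → (6,8); next start ≥ 8 → (13,14); next start ≥ 14 → (15,16); next start ≥ 16 → (17,19).
Selected 6 talks.

6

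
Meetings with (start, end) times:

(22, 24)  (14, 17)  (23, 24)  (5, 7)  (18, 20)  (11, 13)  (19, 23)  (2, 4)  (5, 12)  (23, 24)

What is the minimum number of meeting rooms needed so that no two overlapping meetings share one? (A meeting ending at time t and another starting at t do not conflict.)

starts: [2, 5, 5, 11, 14, 18, 19, 22, 23, 23]
ends:   [4, 7, 12, 13, 17, 20, 23, 24, 24, 24]
s2→1 e4→0 s5→1 s5→2 e7→1 s11→2 e12→1 e13→0 s14→1 e17→0 s18→1 s19→2 e20→1 s22→2 e23→1 s23→2 s23→3  — peak 3.

3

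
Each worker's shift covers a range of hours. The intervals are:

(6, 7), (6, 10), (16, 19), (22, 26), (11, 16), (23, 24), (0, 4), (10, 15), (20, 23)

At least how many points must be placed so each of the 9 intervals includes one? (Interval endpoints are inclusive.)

Process intervals by earliest right end; each time one isn't hit yet, stab at its right endpoint.
By right end: [0,4]  [6,7]  [6,10]  [10,15]  [11,16]  [16,19]  [20,23]  [23,24]  [22,26]
[0,4] uncovered → point at 4; [6,7] uncovered → point at 7; [10,15] uncovered → point at 15; [16,19] uncovered → point at 19; [20,23] uncovered → point at 23.
Points: 4, 7, 15, 19, 23 (5 total).

5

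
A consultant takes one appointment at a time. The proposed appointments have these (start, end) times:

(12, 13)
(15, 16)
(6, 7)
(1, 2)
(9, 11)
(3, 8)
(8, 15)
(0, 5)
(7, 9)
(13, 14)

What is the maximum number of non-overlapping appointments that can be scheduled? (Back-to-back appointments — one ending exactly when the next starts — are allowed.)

By end time: (1,2), (0,5), (6,7), (3,8), (7,9), (9,11), (12,13), (13,14), (8,15), (15,16).
Pick (1,2); next start ≥ 2 → (6,7); next start ≥ 7 → (7,9); next start ≥ 9 → (9,11); next start ≥ 11 → (12,13); next start ≥ 13 → (13,14); next start ≥ 14 → (15,16).
Selected 7 appointments.

7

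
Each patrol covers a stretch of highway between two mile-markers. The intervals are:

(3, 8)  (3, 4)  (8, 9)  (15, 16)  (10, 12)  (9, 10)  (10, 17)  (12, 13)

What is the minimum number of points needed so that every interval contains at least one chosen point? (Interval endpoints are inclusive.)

Process intervals by earliest right end; each time one isn't hit yet, stab at its right endpoint.
Sorted: [3,4] [3,8] [8,9] [9,10] [10,12] [12,13] [15,16] [10,17]
{[3,4],[3,8]} hit by 4; {[8,9],[9,10]} hit by 9; {[10,12],[12,13]} hit by 12; {[15,16],[10,17]} hit by 16.
Points: 4, 9, 12, 16 (4 total).

4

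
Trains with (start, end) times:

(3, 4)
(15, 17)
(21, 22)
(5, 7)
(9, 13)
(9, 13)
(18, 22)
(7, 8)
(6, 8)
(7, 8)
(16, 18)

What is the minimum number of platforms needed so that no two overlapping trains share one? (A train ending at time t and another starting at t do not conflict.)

The answer is the maximum number of intervals overlapping at any instant.
Events (time:±→running): 3:+→1 4:-→0 5:+→1 6:+→2 7:-→1 7:+→2 7:+→3 … peak 3.

3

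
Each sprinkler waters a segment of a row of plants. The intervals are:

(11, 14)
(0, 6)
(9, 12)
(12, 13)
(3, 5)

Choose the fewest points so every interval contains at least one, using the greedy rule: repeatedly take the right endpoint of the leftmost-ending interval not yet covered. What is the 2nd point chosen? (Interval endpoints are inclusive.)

Sort by right endpoint; whenever an interval is uncovered, place a point at its right end.
By right end: [3,5]  [0,6]  [9,12]  [12,13]  [11,14]
[3,5] uncovered → point at 5; [9,12] uncovered → point at 12.
Points: 5, 12 (2 total).

12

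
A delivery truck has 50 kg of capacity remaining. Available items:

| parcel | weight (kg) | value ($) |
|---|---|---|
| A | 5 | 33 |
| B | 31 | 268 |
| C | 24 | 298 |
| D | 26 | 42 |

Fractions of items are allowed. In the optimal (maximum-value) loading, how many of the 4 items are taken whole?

1

Sort by value per unit weight and fill in that order.
Ratios (sorted): C 12.42, B 8.65, A 6.60, D 1.62
take C (24 @ 298); take 26/31 of B → 224.77. Capacity used 50/50.
1 item(s) taken whole; one partial (take 26/31 of B).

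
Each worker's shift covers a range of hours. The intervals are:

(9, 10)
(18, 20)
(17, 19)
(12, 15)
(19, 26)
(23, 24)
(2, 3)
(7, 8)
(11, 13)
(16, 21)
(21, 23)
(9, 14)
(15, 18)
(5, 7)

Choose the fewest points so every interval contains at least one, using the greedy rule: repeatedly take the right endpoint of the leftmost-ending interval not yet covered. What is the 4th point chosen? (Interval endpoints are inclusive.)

13

Sort by right endpoint; whenever an interval is uncovered, place a point at its right end.
Sorted: [2,3] [5,7] [7,8] [9,10] [11,13] [9,14] [12,15] [15,18] [17,19] [18,20] [16,21] [21,23] [23,24] [19,26]
{[2,3]} hit by 3; {[5,7],[7,8]} hit by 7; {[9,10]} hit by 10; {[11,13],[9,14],[12,15]} hit by 13; {[15,18],[17,19],[18,20],[16,21]} hit by 18; {[21,23],[23,24],[19,26]} hit by 23.
Points: 3, 7, 10, 13, 18, 23 (6 total).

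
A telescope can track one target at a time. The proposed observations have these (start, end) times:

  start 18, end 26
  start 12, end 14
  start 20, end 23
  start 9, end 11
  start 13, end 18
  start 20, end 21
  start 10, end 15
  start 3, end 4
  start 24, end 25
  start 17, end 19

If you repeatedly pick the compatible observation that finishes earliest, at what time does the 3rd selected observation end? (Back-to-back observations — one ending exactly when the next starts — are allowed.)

14

Greedy by earliest finish: after sorting by end time, pick each interval compatible with the last pick.
By end time: (3,4), (9,11), (12,14), (10,15), (13,18), (17,19), (20,21), (20,23), (24,25), (18,26).
Pick (3,4); next start ≥ 4 → (9,11); next start ≥ 11 → (12,14); next start ≥ 14 → (17,19); next start ≥ 19 → (20,21); next start ≥ 21 → (24,25).
Selected: (3,4) (9,11) (12,14) (17,19) (20,21) (24,25)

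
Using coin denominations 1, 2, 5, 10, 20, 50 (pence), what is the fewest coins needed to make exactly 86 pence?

5

Use the largest denomination that fits, subtract, and repeat.
86 = 1×50 + 1×20 + 1×10 + 1×5 + 1×1
Total coins = 1 + 1 + 1 + 1 + 1 = 5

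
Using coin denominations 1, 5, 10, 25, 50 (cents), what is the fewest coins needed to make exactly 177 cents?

177 − 3×50→27 − 1×25→2 − 2×1→0
Total coins = 3 + 1 + 2 = 6

6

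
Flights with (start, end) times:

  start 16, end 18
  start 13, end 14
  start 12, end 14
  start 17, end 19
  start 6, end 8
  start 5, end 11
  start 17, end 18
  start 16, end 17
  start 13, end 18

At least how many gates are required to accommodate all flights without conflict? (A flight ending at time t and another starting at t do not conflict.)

4

The answer is the maximum number of intervals overlapping at any instant.
starts: [5, 6, 12, 13, 13, 16, 16, 17, 17]
ends:   [8, 11, 14, 14, 17, 18, 18, 18, 19]
s5→1 s6→2 e8→1 e11→0 s12→1 s13→2 s13→3 e14→2 e14→1 s16→2 s16→3 e17→2 s17→3 s17→4  — peak 4.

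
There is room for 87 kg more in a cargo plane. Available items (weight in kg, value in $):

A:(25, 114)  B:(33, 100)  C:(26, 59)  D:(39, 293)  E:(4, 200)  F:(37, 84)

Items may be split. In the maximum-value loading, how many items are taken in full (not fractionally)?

3

Greedy by value/weight ratio, highest first.
Order: E (200/4=50.00) > D (293/39=7.51) > A (114/25=4.56) > B (100/33=3.03) > F (84/37=2.27) > C (59/26=2.27)
Fill: take E (4 @ 200) → take D (39 @ 293) → take A (25 @ 114) → take 19/33 of B → 57.58; 87/87 used.
3 item(s) taken whole; one partial (take 19/33 of B).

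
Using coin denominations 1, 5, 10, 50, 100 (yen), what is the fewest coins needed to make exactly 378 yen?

378 − 3×100→78 − 1×50→28 − 2×10→8 − 1×5→3 − 3×1→0
Total coins = 3 + 1 + 2 + 1 + 3 = 10

10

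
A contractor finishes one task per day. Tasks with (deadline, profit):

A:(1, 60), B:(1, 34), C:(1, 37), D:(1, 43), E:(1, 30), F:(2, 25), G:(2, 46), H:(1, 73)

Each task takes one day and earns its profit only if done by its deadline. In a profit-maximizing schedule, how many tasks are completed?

2

Profit order: H=73 A=60 G=46 D=43 C=37 B=34 E=30 F=25
Assign: H→slot 1, A skipped, G→slot 2, D skipped, C skipped, B skipped, E skipped, F skipped.
Slots: [1:H] [2:G]
2 of 8 scheduled.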